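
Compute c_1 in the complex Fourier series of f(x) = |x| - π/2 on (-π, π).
Compute the real Fourier coefficients first: a_1 = -4/π, b_1 = 0.
Then c_1 = (a_1 − i·b_1)/2 = -2/π.

Final answer: -2/π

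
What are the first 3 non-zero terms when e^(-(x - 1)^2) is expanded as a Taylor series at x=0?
x^2·e^(-1) + 2·x·e^(-1) + e^(-1)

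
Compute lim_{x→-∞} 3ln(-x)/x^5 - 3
The quotient is an ∞/∞ indeterminate form as x → -∞.
Compare growth rates of the dominant terms (exponentials ≫ polynomials ≫ logarithms), or apply L'Hôpital's rule; the quotient → 0.
Adding the constant: 0 - 3 = -3. Limit = -3.

Final answer: -3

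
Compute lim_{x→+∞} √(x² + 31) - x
This is an ∞ − ∞ indeterminate form.
Multiply and divide by the conjugate √(x²+31) + x; the x² terms cancel, leaving 31/(√(x²+31)+x) → 0.
Limit = 0.

Final answer: 0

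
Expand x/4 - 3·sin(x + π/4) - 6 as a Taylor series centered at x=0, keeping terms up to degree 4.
-√(2)·x^4/16 + √(2)·x^3/4 + 3·√(2)·x^2/4 + x·(1/4 - 3·√(2)/2) - 6 - 3·√(2)/2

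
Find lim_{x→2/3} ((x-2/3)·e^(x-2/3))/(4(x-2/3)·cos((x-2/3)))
Both numerator and denominator → 0 as x → 2/3; this is a 0/0 indeterminate form.
Expand each to leading order near x = 2/3: numerator ~ (x - 2/3), denominator ~ 4·(x - 2/3).
The limit of the ratio is 1/4.

Final answer: 1/4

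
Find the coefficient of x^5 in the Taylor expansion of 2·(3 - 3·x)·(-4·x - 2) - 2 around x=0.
Expand to order 5: 2·(3 - 3·x)·(-4·x - 2) - 2 = 24·x^2 - 12·x - 14 + O(x^6).
The coefficient of x^5 is 0.

Final answer: 0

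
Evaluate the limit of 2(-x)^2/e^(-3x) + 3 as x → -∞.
The quotient is an ∞/∞ indeterminate form as x → -∞.
Compare growth rates of the dominant terms (exponentials ≫ polynomials ≫ logarithms), or apply L'Hôpital's rule; the quotient → 0.
Adding the constant: 0 + 3 = 3. Limit = 3.

Final answer: 3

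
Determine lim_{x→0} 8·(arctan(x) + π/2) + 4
Direct substitution at x = 0 gives 4 + 4·π.

Final answer: 4 + 4·π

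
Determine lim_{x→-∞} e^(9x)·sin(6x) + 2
Evaluate the dominant behaviour as x → -∞; each term tends to a finite value or vanishes.
Limit = 2.

Final answer: 2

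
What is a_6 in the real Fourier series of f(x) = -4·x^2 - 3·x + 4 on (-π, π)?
a_6 = (1/π) ∫_{-π}^{π} f(x)·cos(6x) dx.
Evaluate the integral (use parity and integration by parts as needed): a_6 = -4/9.

Final answer: -4/9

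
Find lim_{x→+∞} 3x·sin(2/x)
As x → +∞: let u = 2/x → 0⁺; then 3·x·sin(2/x) = 3·2·sin(u)/u → 3·2·1 = 6.
Limit = 6.

Final answer: 6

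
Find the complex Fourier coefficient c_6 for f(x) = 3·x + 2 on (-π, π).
Compute the real Fourier coefficients first: a_6 = 0, b_6 = -1.
Then c_6 = (a_6 − i·b_6)/2 = i/2.

Final answer: i/2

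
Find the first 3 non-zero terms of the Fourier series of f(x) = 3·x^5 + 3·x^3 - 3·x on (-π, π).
(-114·π^2 + 6·π^4 + 678)·sin(x) + (-3·π^4 - 15 + 12·π^2)·sin(2·x) + (-22·π^2/9 - 10/27 + 2·π^4)·sin(3·x)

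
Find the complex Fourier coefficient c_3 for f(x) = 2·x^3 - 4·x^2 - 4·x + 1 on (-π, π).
Compute the real Fourier coefficients first: a_3 = 16/9, b_3 = -32/9 + 4·π^2/3.
Then c_3 = (a_3 − i·b_3)/2 = 8/9 - 2·i·π^2/3 + 16·i/9.

Final answer: 8/9 - 2·i·π^2/3 + 16·i/9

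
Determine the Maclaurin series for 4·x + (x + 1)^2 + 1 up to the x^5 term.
x^2 + 6·x + 2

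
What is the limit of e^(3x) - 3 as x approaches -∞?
Evaluate the dominant behaviour as x → -∞; each term tends to a finite value or vanishes.
Limit = -3.

Final answer: -3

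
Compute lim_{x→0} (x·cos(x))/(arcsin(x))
Both numerator and denominator → 0 as x → 0; this is a 0/0 indeterminate form.
Expand each to leading order near x = 0: numerator ~ x, denominator ~ x.
The limit of the ratio is 1.

Final answer: 1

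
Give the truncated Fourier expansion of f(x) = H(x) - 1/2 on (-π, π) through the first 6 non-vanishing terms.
2·sin(x)/π + 2·sin(3·x)/(3·π) + 2·sin(5·x)/(5·π) + 2·sin(7·x)/(7·π) + 2·sin(9·x)/(9·π) + 2·sin(11·x)/(11·π)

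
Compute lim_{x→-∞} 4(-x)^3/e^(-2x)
This is an ∞/∞ indeterminate form as x → -∞.
Compare growth rates of the dominant terms (exponentials ≫ polynomials ≫ logarithms), or apply L'Hôpital's rule; the quotient → 0.
Limit = 0.

Final answer: 0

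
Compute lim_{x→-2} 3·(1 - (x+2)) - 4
Direct substitution at x = -2 gives -1.

Final answer: -1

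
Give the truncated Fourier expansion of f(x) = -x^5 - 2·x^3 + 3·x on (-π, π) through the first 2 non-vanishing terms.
(-210 - 2·π^4 + 36·π^2)·sin(x) + (-3·π^2 + 3/2 + π^4)·sin(2·x)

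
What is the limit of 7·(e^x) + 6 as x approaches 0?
Direct substitution at x = 0 gives 13.

Final answer: 13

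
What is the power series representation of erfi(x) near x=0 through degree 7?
x^7/(21·√(π)) + x^5/(5·√(π)) + 2·x^3/(3·√(π)) + 2·x/√(π)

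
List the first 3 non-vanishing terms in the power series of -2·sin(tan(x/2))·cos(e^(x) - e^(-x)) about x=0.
163·x^5/1920 + 47·x^3/24 - x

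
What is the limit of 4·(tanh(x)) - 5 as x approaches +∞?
Evaluate the dominant behaviour as x → +∞; each term tends to a finite value or vanishes.
Limit = -1.

Final answer: -1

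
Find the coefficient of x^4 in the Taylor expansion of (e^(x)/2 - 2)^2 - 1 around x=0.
Expand to order 4: (e^(x)/2 - 2)^2 - 1 = x^4/12 - x^2/2 - 3·x/2 + 5/4 + O(x^5).
The coefficient of x^4 is 1/12.

Final answer: 1/12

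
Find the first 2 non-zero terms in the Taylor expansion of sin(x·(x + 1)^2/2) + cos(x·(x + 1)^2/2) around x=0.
x/2 + 1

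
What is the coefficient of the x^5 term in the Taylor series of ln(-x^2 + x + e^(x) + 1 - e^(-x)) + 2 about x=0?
Expand to order 5: ln(-x^2 + x + e^(x) + 1 - e^(-x)) + 2 = 1639·x^5/20 - 123·x^4/4 + 37·x^3/3 - 11·x^2/2 + 3·x + 2 + O(x^6).
The coefficient of x^5 is 1639/20.

Final answer: 1639/20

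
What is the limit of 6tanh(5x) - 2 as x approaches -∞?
Evaluate the dominant behaviour as x → -∞; each term tends to a finite value or vanishes.
Limit = -8.

Final answer: -8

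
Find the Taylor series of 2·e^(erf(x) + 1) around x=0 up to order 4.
x^4·(-8·e/(3·π) + 4·e/(3·π^2)) + x^3·(-4·e/(3·√(π)) + 8·e/(3·π^(3/2))) + 4·e·x^2/π + 4·e·x/√(π) + 2·e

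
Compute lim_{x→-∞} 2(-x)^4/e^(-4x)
This is an ∞/∞ indeterminate form as x → -∞.
Compare growth rates of the dominant terms (exponentials ≫ polynomials ≫ logarithms), or apply L'Hôpital's rule; the quotient → 0.
Limit = 0.

Final answer: 0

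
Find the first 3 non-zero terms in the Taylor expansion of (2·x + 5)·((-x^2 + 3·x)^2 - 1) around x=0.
45·x^2 - 2·x - 5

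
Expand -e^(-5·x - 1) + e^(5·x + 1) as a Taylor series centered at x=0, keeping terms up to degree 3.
x^3·(125·e^(-1)/6 + 125·e/6) + x^2·(-25·e^(-1)/2 + 25·e/2) + x·(5·e^(-1) + 5·e) - e^(-1) + e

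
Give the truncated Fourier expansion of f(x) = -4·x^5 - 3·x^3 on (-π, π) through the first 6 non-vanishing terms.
(-924 - 8·π^4 + 154·π^2)·sin(x) + (-17·π^2 + 51/2 + 4·π^4)·sin(2·x) + (-8·π^4/3 - 212/81 + 106·π^2/27)·sin(3·x) + (-π^2 + 3/8 + 2·π^4)·sin(4·x) + (-8·π^4/5 - 12/625 + 2·π^2/25)·sin(5·x) + (-7/162 + 7·π^2/27 + 4·π^4/3)·sin(6·x)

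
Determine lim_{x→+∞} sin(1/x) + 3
Evaluate the dominant behaviour as x → +∞; each term tends to a finite value or vanishes.
Limit = 3.

Final answer: 3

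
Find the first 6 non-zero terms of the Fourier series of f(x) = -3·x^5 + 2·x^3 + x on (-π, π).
(-742 - 6·π^4 + 124·π^2)·sin(x) + (-17·π^2 + 49/2 + 3·π^4)·sin(2·x) + (-2·π^4 - 86/27 + 52·π^2/9)·sin(3·x) + (-23·π^2/8 + 37/64 + 3·π^4/2)·sin(4·x) + (-6·π^4/5 - 14/625 + 44·π^2/25)·sin(5·x) + (-11·π^2/9 - 7/54 + π^4)·sin(6·x)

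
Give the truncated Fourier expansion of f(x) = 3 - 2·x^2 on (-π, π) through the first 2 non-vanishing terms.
8·cos(x) - 2·π^2/3 + 3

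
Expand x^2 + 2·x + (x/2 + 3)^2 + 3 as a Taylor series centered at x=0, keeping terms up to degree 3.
5·x^2/4 + 5·x + 12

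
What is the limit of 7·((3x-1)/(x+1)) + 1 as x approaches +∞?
Evaluate the dominant behaviour as x → +∞; each term tends to a finite value or vanishes.
Limit = 22.

Final answer: 22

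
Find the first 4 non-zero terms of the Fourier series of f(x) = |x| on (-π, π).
-4·cos(x)/π - 4·cos(3·x)/(9·π) - 4·cos(5·x)/(25·π) + π/2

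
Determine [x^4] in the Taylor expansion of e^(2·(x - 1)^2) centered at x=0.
Expand to order 4: e^(2·(x - 1)^2) = 86·x^4·e^(2)/3 - 56·x^3·e^(2)/3 + 10·x^2·e^(2) - 4·x·e^(2) + e^(2) + O(x^5).
The coefficient of x^4 is 86·e^(2)/3.

Final answer: 86·e^(2)/3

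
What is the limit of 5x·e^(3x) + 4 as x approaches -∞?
The product is a 0·∞ indeterminate form at x → -∞.
Rewrite the product as 5x / e^(-3x) (an ∞/∞ form) and apply L'Hôpital, or use the standard hierarchy e^(3|x|) ≫ |x| as x → -∞.
The indeterminate product → 0, so the limit = 4.

Final answer: 4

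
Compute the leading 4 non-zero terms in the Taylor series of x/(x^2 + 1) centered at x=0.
-x^7 + x^5 - x^3 + x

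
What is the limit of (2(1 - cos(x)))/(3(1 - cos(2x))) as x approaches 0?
Both numerator and denominator → 0 as x → 0; this is a 0/0 indeterminate form.
Expand each to leading order near x = 0: numerator ~ x^2, denominator ~ 6·x^2.
The limit of the ratio is 1/6.

Final answer: 1/6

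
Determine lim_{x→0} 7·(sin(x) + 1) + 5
Direct substitution at x = 0 gives 12.

Final answer: 12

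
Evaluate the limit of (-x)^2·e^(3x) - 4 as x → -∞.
The product is a 0·∞ indeterminate form at x → -∞.
Rewrite the product as (-x)^2 / e^(-3x) (an ∞/∞ form) and apply L'Hôpital, or use the standard hierarchy e^(3|x|) ≫ |(-x)^2| as x → -∞.
The indeterminate product → 0, so the limit = -4.

Final answer: -4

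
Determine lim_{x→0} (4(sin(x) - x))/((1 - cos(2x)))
Both numerator and denominator → 0 as x → 0; this is a 0/0 indeterminate form.
Expand each to leading order near x = 0: numerator ~ -2·x^3/3, denominator ~ 2·x^2.
The limit of the ratio is 0.

Final answer: 0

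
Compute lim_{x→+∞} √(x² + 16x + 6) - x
This is an ∞ − ∞ indeterminate form.
Multiply and divide by the conjugate √(x²+16x + 6) + x; the x² terms cancel, leaving (16x + 6)/(√(x²+16x + 6)+x) → 16/2 = 8.
Limit = 8.

Final answer: 8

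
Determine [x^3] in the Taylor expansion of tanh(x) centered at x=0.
Expand to order 3: tanh(x) = -x^3/3 + x + O(x^4).
The coefficient of x^3 is -1/3.

Final answer: -1/3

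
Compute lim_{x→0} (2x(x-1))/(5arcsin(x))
Both numerator and denominator → 0 as x → 0; this is a 0/0 indeterminate form.
Expand each to leading order near x = 0: numerator ~ -2·x, denominator ~ 5·x.
The limit of the ratio is -2/5.

Final answer: -2/5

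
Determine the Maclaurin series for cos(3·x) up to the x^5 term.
27·x^4/8 - 9·x^2/2 + 1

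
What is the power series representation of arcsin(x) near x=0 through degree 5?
3·x^5/40 + x^3/6 + x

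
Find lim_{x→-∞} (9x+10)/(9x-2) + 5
Evaluate the dominant behaviour as x → -∞; each term tends to a finite value or vanishes.
Limit = 6.

Final answer: 6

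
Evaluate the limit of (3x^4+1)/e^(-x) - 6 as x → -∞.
The quotient is an ∞/∞ indeterminate form as x → -∞.
Compare growth rates of the dominant terms (exponentials ≫ polynomials ≫ logarithms), or apply L'Hôpital's rule; the quotient → 0.
Adding the constant: 0 - 6 = -6. Limit = -6.

Final answer: -6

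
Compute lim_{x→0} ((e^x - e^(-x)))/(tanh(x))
Both numerator and denominator → 0 as x → 0; this is a 0/0 indeterminate form.
Expand each to leading order near x = 0: numerator ~ 2·x, denominator ~ x.
The limit of the ratio is 2.

Final answer: 2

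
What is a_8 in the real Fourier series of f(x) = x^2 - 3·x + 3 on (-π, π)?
a_8 = (1/π) ∫_{-π}^{π} f(x)·cos(8x) dx.
Evaluate the integral (use parity and integration by parts as needed): a_8 = 1/16.

Final answer: 1/16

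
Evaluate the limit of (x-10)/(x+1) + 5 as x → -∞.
Evaluate the dominant behaviour as x → -∞; each term tends to a finite value or vanishes.
Limit = 6.

Final answer: 6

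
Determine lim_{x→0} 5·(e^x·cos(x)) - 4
Direct substitution at x = 0 gives 1.

Final answer: 1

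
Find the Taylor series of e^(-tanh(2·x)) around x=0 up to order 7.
-440·x^7/63 + 388·x^6/45 + 4·x^5/5 - 14·x^4/3 + 4·x^3/3 + 2·x^2 - 2·x + 1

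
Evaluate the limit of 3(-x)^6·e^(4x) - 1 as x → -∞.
The product is a 0·∞ indeterminate form at x → -∞.
Rewrite the product as 3(-x)^6 / e^(-4x) (an ∞/∞ form) and apply L'Hôpital, or use the standard hierarchy e^(4|x|) ≫ |(-x)^6| as x → -∞.
The indeterminate product → 0, so the limit = -1.

Final answer: -1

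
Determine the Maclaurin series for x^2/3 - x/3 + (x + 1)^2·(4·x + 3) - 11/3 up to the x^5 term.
4·x^3 + 34·x^2/3 + 29·x/3 - 2/3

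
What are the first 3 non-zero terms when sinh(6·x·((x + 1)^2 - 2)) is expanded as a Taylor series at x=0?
-30·x^3 + 12·x^2 - 6·x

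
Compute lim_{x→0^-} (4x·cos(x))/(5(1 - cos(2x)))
Both numerator and denominator → 0 as x → 0^-; this is a 0/0 indeterminate form.
Expand each to leading order near x = 0: numerator ~ 4·x, denominator ~ 10·x^2.
The limit of the ratio is -∞.

Final answer: -∞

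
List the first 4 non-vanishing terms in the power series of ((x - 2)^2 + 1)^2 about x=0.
-8·x^3 + 26·x^2 - 40·x + 25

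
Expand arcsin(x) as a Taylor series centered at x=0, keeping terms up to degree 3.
x^3/6 + x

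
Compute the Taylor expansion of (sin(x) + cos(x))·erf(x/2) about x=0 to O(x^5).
-x^4/(4·√(π)) - 7·x^3/(12·√(π)) + x^2/√(π) + x/√(π)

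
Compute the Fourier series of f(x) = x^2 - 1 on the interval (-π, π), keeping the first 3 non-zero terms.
-4·cos(x) + cos(2·x) - 1 + π^2/3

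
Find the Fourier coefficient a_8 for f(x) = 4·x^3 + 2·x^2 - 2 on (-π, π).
a_8 = (1/π) ∫_{-π}^{π} f(x)·cos(8x) dx.
Evaluate the integral (use parity and integration by parts as needed): a_8 = 1/8.

Final answer: 1/8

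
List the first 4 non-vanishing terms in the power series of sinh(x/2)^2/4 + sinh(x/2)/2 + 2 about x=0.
x^3/96 + x^2/16 + x/4 + 2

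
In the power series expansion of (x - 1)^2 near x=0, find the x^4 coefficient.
Expand to order 4: (x - 1)^2 = x^2 - 2·x + 1 + O(x^5).
The coefficient of x^4 is 0.

Final answer: 0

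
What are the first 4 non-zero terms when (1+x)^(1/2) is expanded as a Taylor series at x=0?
x^3/16 - x^2/8 + x/2 + 1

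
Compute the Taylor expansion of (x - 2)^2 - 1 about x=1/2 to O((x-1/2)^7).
5/4 - 3·(x - 1/2) + (x - 1/2)^2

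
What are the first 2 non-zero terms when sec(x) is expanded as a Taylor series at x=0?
x^2/2 + 1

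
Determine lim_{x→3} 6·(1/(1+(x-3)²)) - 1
Direct substitution at x = 3 gives 5.

Final answer: 5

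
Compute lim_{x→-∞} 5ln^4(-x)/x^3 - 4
The quotient is an ∞/∞ indeterminate form as x → -∞.
Compare growth rates of the dominant terms (exponentials ≫ polynomials ≫ logarithms), or apply L'Hôpital's rule; the quotient → 0.
Adding the constant: 0 - 4 = -4. Limit = -4.

Final answer: -4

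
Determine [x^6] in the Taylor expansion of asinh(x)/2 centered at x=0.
Expand to order 6: asinh(x)/2 = 3·x^5/80 - x^3/12 + x/2 + O(x^7).
The coefficient of x^6 is 0.

Final answer: 0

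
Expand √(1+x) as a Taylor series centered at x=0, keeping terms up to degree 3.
x^3/16 - x^2/8 + x/2 + 1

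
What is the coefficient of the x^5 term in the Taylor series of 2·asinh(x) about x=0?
Expand to order 5: 2·asinh(x) = 3·x^5/20 - x^3/3 + 2·x + O(x^6).
The coefficient of x^5 is 3/20.

Final answer: 3/20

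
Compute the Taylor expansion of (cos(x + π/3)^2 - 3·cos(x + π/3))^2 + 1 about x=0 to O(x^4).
55·√(3)·x^3/24 - x^2/8 - 5·√(3)·x/2 + 41/16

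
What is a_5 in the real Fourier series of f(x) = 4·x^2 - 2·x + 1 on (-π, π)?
a_5 = (1/π) ∫_{-π}^{π} f(x)·cos(5x) dx.
Evaluate the integral (use parity and integration by parts as needed): a_5 = -16/25.

Final answer: -16/25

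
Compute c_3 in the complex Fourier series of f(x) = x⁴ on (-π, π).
Compute the real Fourier coefficients first: a_3 = 16/27 - 8·π^2/9, b_3 = 0.
Then c_3 = (a_3 − i·b_3)/2 = 8/27 - 4·π^2/9.

Final answer: 8/27 - 4·π^2/9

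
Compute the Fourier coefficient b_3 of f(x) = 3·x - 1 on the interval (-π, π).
b_3 = (1/π) ∫_{-π}^{π} f(x)·sin(3x) dx.
Evaluate the integral (use parity and integration by parts as needed): b_3 = 2.

Final answer: 2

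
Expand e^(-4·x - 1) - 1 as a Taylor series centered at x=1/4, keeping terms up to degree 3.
(1 - e^(2))·e^(-2) - 4·e^(-2)·(x - 1/4) + 8·e^(-2)·(x - 1/4)^2 - 32·e^(-2)·(x - 1/4)^3/3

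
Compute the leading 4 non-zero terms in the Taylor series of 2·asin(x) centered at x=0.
5·x^7/56 + 3·x^5/20 + x^3/3 + 2·x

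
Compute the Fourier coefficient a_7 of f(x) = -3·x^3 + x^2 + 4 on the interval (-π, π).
a_7 = (1/π) ∫_{-π}^{π} f(x)·cos(7x) dx.
Evaluate the integral (use parity and integration by parts as needed): a_7 = -4/49.

Final answer: -4/49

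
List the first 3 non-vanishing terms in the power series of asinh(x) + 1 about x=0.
-x^3/6 + x + 1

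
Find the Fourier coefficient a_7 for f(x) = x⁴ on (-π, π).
a_7 = (1/π) ∫_{-π}^{π} f(x)·cos(7x) dx.
Evaluate the integral (use parity and integration by parts as needed): a_7 = 48/2401 - 8·π^2/49.

Final answer: 48/2401 - 8·π^2/49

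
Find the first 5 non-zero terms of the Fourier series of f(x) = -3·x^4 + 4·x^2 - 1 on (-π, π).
(-160 + 24·π^2)·cos(x) + (13 - 6·π^2)·cos(2·x) + (-32/9 + 8·π^2/3)·cos(3·x) + (25/16 - 3·π^2/2)·cos(4·x) - 3·π^4/5 - 1 + 4·π^2/3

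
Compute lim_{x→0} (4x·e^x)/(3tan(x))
Both numerator and denominator → 0 as x → 0; this is a 0/0 indeterminate form.
Expand each to leading order near x = 0: numerator ~ 4·x, denominator ~ 3·x.
The limit of the ratio is 4/3.

Final answer: 4/3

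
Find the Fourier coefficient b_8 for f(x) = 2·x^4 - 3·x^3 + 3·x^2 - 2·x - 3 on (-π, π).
b_8 = (1/π) ∫_{-π}^{π} f(x)·sin(8x) dx.
Evaluate the integral (use parity and integration by parts as needed): b_8 = 55/128 + 3·π^2/4.

Final answer: 55/128 + 3·π^2/4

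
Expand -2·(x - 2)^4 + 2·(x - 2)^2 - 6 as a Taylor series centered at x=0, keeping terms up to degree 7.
-2·x^4 + 16·x^3 - 46·x^2 + 56·x - 30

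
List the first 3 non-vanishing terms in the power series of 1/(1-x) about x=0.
x^2 + x + 1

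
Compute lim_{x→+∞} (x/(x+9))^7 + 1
As x → +∞: x/(x+9) = 1/(1 + 9/x) → 1, and the 7th power of a limit-1 base also → 1; with the additive constant, 1 + 1 = 2.
Limit = 2.

Final answer: 2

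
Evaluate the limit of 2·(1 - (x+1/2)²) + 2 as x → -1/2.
Direct substitution at x = -1/2 gives 4.

Final answer: 4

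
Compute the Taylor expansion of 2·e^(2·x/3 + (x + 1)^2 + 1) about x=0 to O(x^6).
40952·x^5·e^(2)/3645 + 2995·x^4·e^(2)/243 + 944·x^3·e^(2)/81 + 82·x^2·e^(2)/9 + 16·x·e^(2)/3 + 2·e^(2)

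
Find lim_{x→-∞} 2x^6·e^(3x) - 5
The product is a 0·∞ indeterminate form at x → -∞.
Rewrite the product as 2x^6 / e^(-3x) (an ∞/∞ form) and apply L'Hôpital, or use the standard hierarchy e^(3|x|) ≫ |x^6| as x → -∞.
The indeterminate product → 0, so the limit = -5.

Final answer: -5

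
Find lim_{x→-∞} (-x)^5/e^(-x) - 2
The quotient is an ∞/∞ indeterminate form as x → -∞.
Compare growth rates of the dominant terms (exponentials ≫ polynomials ≫ logarithms), or apply L'Hôpital's rule; the quotient → 0.
Adding the constant: 0 - 2 = -2. Limit = -2.

Final answer: -2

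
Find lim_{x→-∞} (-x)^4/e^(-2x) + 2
The quotient is an ∞/∞ indeterminate form as x → -∞.
Compare growth rates of the dominant terms (exponentials ≫ polynomials ≫ logarithms), or apply L'Hôpital's rule; the quotient → 0.
Adding the constant: 0 + 2 = 2. Limit = 2.

Final answer: 2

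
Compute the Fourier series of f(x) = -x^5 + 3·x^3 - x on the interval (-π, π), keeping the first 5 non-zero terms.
(-278 - 2·π^4 + 46·π^2)·sin(x) + (-8·π^2 + 13 + π^4)·sin(2·x) + (-2·π^4/3 - 242/81 + 94·π^2/27)·sin(3·x) + (-17·π^2/8 + 83/64 + π^4/2)·sin(4·x) + (-2·π^4/5 - 478/625 + 38·π^2/25)·sin(5·x)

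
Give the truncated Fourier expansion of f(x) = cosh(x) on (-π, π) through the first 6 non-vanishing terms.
-cos(x)·sinh(π)/π + 2·cos(2·x)·sinh(π)/(5·π) - cos(3·x)·sinh(π)/(5·π) + 2·cos(4·x)·sinh(π)/(17·π) - cos(5·x)·sinh(π)/(13·π) + sinh(π)/π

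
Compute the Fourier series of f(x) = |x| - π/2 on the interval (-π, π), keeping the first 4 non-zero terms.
-4·cos(x)/π - 4·cos(3·x)/(9·π) - 4·cos(5·x)/(25·π) - 4·cos(7·x)/(49·π)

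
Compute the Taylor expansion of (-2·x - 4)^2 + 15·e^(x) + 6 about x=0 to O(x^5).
5·x^4/8 + 5·x^3/2 + 23·x^2/2 + 31·x + 37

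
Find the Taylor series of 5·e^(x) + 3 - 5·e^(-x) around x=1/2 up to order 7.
(-5 + 3·e^(1/2) + 5·e)·e^(-1/2) + (5 + 5·e)·e^(-1/2)·(x - 1/2) + (-5 + 5·e)·e^(-1/2)·(x - 1/2)^2/2 + (5 + 5·e)·e^(-1/2)·(x - 1/2)^3/6 + (-5 + 5·e)·e^(-1/2)·(x - 1/2)^4/24 + (1 + e)·e^(-1/2)·(x - 1/2)^5/24 + (-1 + e)·e^(-1/2)·(x - 1/2)^6/144 + (1 + e)·e^(-1/2)·(x - 1/2)^7/1008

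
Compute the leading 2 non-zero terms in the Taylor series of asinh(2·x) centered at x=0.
-4·x^3/3 + 2·x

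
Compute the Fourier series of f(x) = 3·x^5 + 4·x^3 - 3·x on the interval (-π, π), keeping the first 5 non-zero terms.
(-112·π^2 + 6·π^4 + 666)·sin(x) + (-3·π^4 - 27/2 + 11·π^2)·sin(2·x) + (-16·π^2/9 - 22/27 + 2·π^4)·sin(3·x) + (-3·π^4/2 - π^2/8 + 99/64)·sin(4·x) + (-846/625 + 16·π^2/25 + 6·π^4/5)·sin(5·x)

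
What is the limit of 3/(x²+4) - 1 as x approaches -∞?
Evaluate the dominant behaviour as x → -∞; each term tends to a finite value or vanishes.
Limit = -1.

Final answer: -1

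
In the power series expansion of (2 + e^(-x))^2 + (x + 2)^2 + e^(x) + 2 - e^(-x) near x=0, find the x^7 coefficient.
Expand to order 7: (2 + e^(-x))^2 + (x + 2)^2 + e^(x) + 2 - e^(-x) = -13·x^7/504 + 17·x^6/180 - 17·x^5/60 + 5·x^4/6 - 5·x^3/3 + 5·x^2 + 15 + O(x^8).
The coefficient of x^7 is -13/504.

Final answer: -13/504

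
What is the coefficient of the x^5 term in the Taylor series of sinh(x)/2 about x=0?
Expand to order 5: sinh(x)/2 = x^5/240 + x^3/12 + x/2 + O(x^6).
The coefficient of x^5 is 1/240.

Final answer: 1/240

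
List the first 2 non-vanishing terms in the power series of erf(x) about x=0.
-2·x^3/(3·√(π)) + 2·x/√(π)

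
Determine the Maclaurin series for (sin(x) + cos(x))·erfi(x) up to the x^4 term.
x^4/(3·√(π)) - x^3/(3·√(π)) + 2·x^2/√(π) + 2·x/√(π)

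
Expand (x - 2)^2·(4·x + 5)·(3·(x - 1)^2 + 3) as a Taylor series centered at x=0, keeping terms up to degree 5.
12·x^5 - 57·x^4 + 78·x^3 + 18·x^2 - 144·x + 120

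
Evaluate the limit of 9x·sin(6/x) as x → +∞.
As x → +∞: let u = 6/x → 0⁺; then 9·x·sin(6/x) = 9·6·sin(u)/u → 9·6·1 = 54.
Limit = 54.

Final answer: 54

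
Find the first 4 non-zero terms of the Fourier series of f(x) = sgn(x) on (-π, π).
4·sin(x)/π + 4·sin(3·x)/(3·π) + 4·sin(5·x)/(5·π) + 4·sin(7·x)/(7·π)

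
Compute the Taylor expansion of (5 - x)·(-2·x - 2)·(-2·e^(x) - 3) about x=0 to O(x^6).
x^5/6 + 3·x^4/2 + 22·x^3/3 + 16·x^2 + 60·x + 50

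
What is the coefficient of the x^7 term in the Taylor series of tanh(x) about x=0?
Expand to order 7: tanh(x) = -17·x^7/315 + 2·x^5/15 - x^3/3 + x + O(x^8).
The coefficient of x^7 is -17/315.

Final answer: -17/315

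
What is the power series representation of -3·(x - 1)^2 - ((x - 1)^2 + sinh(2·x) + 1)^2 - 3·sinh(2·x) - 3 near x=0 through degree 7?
-32·x^7/45 - 16·x^6/9 - 68·x^5/15 - x^4 - 28·x^3/3 - 7·x^2 - 10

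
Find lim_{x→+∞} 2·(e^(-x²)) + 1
Evaluate the dominant behaviour as x → +∞; each term tends to a finite value or vanishes.
Limit = 1.

Final answer: 1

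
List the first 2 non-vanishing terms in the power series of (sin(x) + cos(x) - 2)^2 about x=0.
1 - 2·x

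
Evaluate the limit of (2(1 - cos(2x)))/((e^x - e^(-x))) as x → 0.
Both numerator and denominator → 0 as x → 0; this is a 0/0 indeterminate form.
Expand each to leading order near x = 0: numerator ~ 4·x^2, denominator ~ 2·x.
The limit of the ratio is 0.

Final answer: 0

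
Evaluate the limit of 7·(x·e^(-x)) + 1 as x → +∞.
Evaluate the dominant behaviour as x → +∞; each term tends to a finite value or vanishes.
Limit = 1.

Final answer: 1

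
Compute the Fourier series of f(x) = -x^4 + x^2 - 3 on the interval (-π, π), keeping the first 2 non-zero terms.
(-52 + 8·π^2)·cos(x) - π^4/5 - 3 + π^2/3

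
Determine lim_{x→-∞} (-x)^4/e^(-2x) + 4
The quotient is an ∞/∞ indeterminate form as x → -∞.
Compare growth rates of the dominant terms (exponentials ≫ polynomials ≫ logarithms), or apply L'Hôpital's rule; the quotient → 0.
Adding the constant: 0 + 4 = 4. Limit = 4.

Final answer: 4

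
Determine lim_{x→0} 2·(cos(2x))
Direct substitution at x = 0 gives 2.

Final answer: 2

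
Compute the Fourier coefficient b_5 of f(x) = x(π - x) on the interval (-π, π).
b_5 = (1/π) ∫_{-π}^{π} f(x)·sin(5x) dx.
Evaluate the integral (use parity and integration by parts as needed): b_5 = 2·π/5.

Final answer: 2·π/5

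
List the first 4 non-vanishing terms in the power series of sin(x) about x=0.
-x^7/5040 + x^5/120 - x^3/6 + x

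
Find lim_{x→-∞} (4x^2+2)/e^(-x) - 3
The quotient is an ∞/∞ indeterminate form as x → -∞.
Compare growth rates of the dominant terms (exponentials ≫ polynomials ≫ logarithms), or apply L'Hôpital's rule; the quotient → 0.
Adding the constant: 0 - 3 = -3. Limit = -3.

Final answer: -3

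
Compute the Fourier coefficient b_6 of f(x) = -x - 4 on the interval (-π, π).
b_6 = (1/π) ∫_{-π}^{π} f(x)·sin(6x) dx.
Evaluate the integral (use parity and integration by parts as needed): b_6 = 1/3.

Final answer: 1/3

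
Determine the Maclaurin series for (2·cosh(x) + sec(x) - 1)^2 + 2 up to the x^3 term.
6·x^2 + 6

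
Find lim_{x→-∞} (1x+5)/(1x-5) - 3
Evaluate the dominant behaviour as x → -∞; each term tends to a finite value or vanishes.
Limit = -2.

Final answer: -2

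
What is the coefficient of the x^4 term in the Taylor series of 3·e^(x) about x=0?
Expand to order 4: 3·e^(x) = x^4/8 + x^3/2 + 3·x^2/2 + 3·x + 3 + O(x^5).
The coefficient of x^4 is 1/8.

Final answer: 1/8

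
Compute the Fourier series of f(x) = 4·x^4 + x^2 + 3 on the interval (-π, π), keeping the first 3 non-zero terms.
(188 - 32·π^2)·cos(x) + (-11 + 8·π^2)·cos(2·x) + 3 + π^2/3 + 4·π^4/5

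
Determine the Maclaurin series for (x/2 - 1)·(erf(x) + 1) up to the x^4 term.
-x^4/(3·√(π)) + 2·x^3/(3·√(π)) + x^2/√(π) + x·(1/2 - 2/√(π)) - 1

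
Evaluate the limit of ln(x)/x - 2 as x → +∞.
The quotient is an ∞/∞ indeterminate form as x → +∞.
The polynomial denominator x dominates the logarithmic numerator (any positive power of x ≫ ln(x) as x → ∞), so the quotient → 0.
Adding the constant: 0 - 2 = -2. Limit = -2.

Final answer: -2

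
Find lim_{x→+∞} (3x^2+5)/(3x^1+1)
This is an ∞/∞ indeterminate form as x → +∞.
Divide numerator and denominator by x^2 and let the lower-order terms vanish; the numerator's degree 2 exceeds the denominator's degree 1, so the quotient diverges.
Limit = ∞.

Final answer: ∞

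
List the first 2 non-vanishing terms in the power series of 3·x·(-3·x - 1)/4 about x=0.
-9·x^2/4 - 3·x/4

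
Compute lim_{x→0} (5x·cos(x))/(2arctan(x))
Both numerator and denominator → 0 as x → 0; this is a 0/0 indeterminate form.
Expand each to leading order near x = 0: numerator ~ 5·x, denominator ~ 2·x.
The limit of the ratio is 5/2.

Final answer: 5/2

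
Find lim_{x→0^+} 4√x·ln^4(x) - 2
The product is a 0·∞ indeterminate form at x → 0⁺.
Rewrite the product as 4·ln^4(x) / x^(-1/2) and apply L'Hôpital, or use the standard hierarchy x^(-1/2) ≫ |ln x|^4 as x → 0⁺.
The indeterminate product → 0, so the limit = -2.

Final answer: -2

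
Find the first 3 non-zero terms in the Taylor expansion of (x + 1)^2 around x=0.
x^2 + 2·x + 1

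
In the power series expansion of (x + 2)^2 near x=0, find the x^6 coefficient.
Expand to order 6: (x + 2)^2 = x^2 + 4·x + 4 + O(x^7).
The coefficient of x^6 is 0.

Final answer: 0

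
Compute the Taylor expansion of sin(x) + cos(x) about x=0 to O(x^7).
-x^6/720 + x^5/120 + x^4/24 - x^3/6 - x^2/2 + x + 1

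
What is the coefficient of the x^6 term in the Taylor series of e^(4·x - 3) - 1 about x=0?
Expand to order 6: e^(4·x - 3) - 1 = 256·x^6·e^(-3)/45 + 128·x^5·e^(-3)/15 + 32·x^4·e^(-3)/3 + 32·x^3·e^(-3)/3 + 8·x^2·e^(-3) + 4·x·e^(-3) - 1 + e^(-3) + O(x^7).
The coefficient of x^6 is 256·e^(-3)/45.

Final answer: 256·e^(-3)/45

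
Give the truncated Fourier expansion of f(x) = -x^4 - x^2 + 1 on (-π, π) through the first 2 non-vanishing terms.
(-44 + 8·π^2)·cos(x) - π^4/5 - π^2/3 + 1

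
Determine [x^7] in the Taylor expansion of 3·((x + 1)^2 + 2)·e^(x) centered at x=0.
Expand to order 7: 3·((x + 1)^2 + 2)·e^(x) = 59·x^7/1680 + 3·x^6/16 + 33·x^5/40 + 23·x^4/8 + 15·x^3/2 + 27·x^2/2 + 15·x + 9 + O(x^8).
The coefficient of x^7 is 59/1680.

Final answer: 59/1680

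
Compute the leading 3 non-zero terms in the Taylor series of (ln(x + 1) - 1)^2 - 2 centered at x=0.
2·x^2 - 2·x - 1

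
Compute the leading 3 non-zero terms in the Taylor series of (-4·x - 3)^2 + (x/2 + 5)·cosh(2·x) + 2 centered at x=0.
26·x^2 + 49·x/2 + 16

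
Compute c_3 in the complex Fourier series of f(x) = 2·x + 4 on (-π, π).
Compute the real Fourier coefficients first: a_3 = 0, b_3 = 4/3.
Then c_3 = (a_3 − i·b_3)/2 = -2·i/3.

Final answer: -2·i/3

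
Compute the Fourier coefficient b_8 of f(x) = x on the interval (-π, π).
b_8 = (1/π) ∫_{-π}^{π} f(x)·sin(8x) dx.
Evaluate the integral (use parity and integration by parts as needed): b_8 = -1/4.

Final answer: -1/4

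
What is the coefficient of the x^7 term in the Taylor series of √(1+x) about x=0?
Expand to order 7: √(1+x) = 33·x^7/2048 - 21·x^6/1024 + 7·x^5/256 - 5·x^4/128 + x^3/16 - x^2/8 + x/2 + 1 + O(x^8).
The coefficient of x^7 is 33/2048.

Final answer: 33/2048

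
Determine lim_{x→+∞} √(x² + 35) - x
This is an ∞ − ∞ indeterminate form.
Multiply and divide by the conjugate √(x²+35) + x; the x² terms cancel, leaving 35/(√(x²+35)+x) → 0.
Limit = 0.

Final answer: 0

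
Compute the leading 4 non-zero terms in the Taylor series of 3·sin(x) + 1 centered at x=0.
x^5/40 - x^3/2 + 3·x + 1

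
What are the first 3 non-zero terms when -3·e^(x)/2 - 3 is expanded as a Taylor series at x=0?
-3·x^2/4 - 3·x/2 - 9/2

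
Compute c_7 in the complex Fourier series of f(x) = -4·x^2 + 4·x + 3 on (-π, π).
Compute the real Fourier coefficients first: a_7 = 16/49, b_7 = 8/7.
Then c_7 = (a_7 − i·b_7)/2 = 8/49 - 4·i/7.

Final answer: 8/49 - 4·i/7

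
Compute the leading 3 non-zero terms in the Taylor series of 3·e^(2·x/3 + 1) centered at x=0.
2·e·x^2/3 + 2·e·x + 3·e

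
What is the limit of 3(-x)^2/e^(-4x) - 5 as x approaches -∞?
The quotient is an ∞/∞ indeterminate form as x → -∞.
Compare growth rates of the dominant terms (exponentials ≫ polynomials ≫ logarithms), or apply L'Hôpital's rule; the quotient → 0.
Adding the constant: 0 - 5 = -5. Limit = -5.

Final answer: -5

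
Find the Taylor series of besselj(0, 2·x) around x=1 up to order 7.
besselj(0, 2) - 2·besselj(1, 2)·(x - 1) + (-besselj(0, 2) + besselj(2, 2))·(x - 1)^2 + (-besselj(3, 2)/3 + besselj(1, 2))·(x - 1)^3 + (-besselj(2, 2)/3 + besselj(4, 2)/12 + besselj(0, 2)/4)·(x - 1)^4 + (-besselj(1, 2)/6 - besselj(5, 2)/60 + besselj(3, 2)/12)·(x - 1)^5 + (-besselj(0, 2)/36 - besselj(4, 2)/60 + besselj(6, 2)/360 + besselj(2, 2)/24)·(x - 1)^6 + (-besselj(3, 2)/120 - besselj(7, 2)/2520 + besselj(5, 2)/360 + besselj(1, 2)/72)·(x - 1)^7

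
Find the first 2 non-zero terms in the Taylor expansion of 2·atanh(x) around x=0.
2·x^3/3 + 2·x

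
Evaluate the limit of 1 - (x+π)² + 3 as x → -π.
Direct substitution at x = -π gives 4.

Final answer: 4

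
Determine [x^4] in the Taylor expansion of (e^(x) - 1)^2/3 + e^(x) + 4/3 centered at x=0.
Expand to order 4: (e^(x) - 1)^2/3 + e^(x) + 4/3 = 17·x^4/72 + x^3/2 + 5·x^2/6 + x + 7/3 + O(x^5).
The coefficient of x^4 is 17/72.

Final answer: 17/72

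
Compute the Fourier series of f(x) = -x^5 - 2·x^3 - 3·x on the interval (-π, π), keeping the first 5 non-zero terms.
(-222 - 2·π^4 + 36·π^2)·sin(x) + (-3·π^2 + 15/2 + π^4)·sin(2·x) + (-2·π^4/3 - 170/81 + 4·π^2/27)·sin(3·x) + (87/64 + 3·π^2/8 + π^4/2)·sin(4·x) + (-2·π^4/5 - 12·π^2/25 - 678/625)·sin(5·x)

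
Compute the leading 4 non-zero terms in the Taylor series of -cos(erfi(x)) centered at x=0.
x^6·(-8/(9·π^2) + 4/(45·π^3) + 28/(45·π)) + x^4·(-2/(3·π^2) + 4/(3·π)) + 2·x^2/π - 1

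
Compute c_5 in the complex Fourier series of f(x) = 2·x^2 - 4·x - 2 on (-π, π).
Compute the real Fourier coefficients first: a_5 = -8/25, b_5 = -8/5.
Then c_5 = (a_5 − i·b_5)/2 = -4/25 + 4·i/5.

Final answer: -4/25 + 4·i/5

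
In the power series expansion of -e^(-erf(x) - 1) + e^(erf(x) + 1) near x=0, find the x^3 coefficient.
Expand to order 3: -e^(-erf(x) - 1) + e^(erf(x) + 1) = x^3·(-2·e/(3·√(π)) - 2·e^(-1)/(3·√(π)) + 4·e^(-1)/(3·π^(3/2)) + 4·e/(3·π^(3/2))) + x^2·(-2·e^(-1)/π + 2·e/π) + x·(2·e^(-1)/√(π) + 2·e/√(π)) - e^(-1) + e + O(x^4).
The coefficient of x^3 is -2·e/(3·√(π)) - 2·e^(-1)/(3·√(π)) + 4·e^(-1)/(3·π^(3/2)) + 4·e/(3·π^(3/2)).

Final answer: -2·e/(3·√(π)) - 2·e^(-1)/(3·√(π)) + 4·e^(-1)/(3·π^(3/2)) + 4·e/(3·π^(3/2))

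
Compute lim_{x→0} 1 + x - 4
Direct substitution at x = 0 gives -3.

Final answer: -3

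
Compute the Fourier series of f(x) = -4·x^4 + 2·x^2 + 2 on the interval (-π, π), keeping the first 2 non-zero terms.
(-200 + 32·π^2)·cos(x) - 4·π^4/5 + 2 + 2·π^2/3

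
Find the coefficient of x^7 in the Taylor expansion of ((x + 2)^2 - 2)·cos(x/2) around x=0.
Expand to order 7: ((x + 2)^2 - 2)·cos(x/2) = -x^7/11520 + 59·x^6/23040 + x^5/96 - 23·x^4/192 - x^3/2 + 3·x^2/4 + 4·x + 2 + O(x^8).
The coefficient of x^7 is -1/11520.

Final answer: -1/11520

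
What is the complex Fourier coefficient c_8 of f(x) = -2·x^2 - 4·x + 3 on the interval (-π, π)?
Compute the real Fourier coefficients first: a_8 = -1/8, b_8 = 1.
Then c_8 = (a_8 − i·b_8)/2 = -1/16 - i/2.

Final answer: -1/16 - i/2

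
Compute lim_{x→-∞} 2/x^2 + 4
Evaluate the dominant behaviour as x → -∞; each term tends to a finite value or vanishes.
Limit = 4.

Final answer: 4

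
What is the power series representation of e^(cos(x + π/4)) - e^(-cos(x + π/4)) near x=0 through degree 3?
x^3·(-e^(-√(2)/2)/4 + √(2)·e^(-√(2)/2)/24 + √(2)·e^(√(2)/2)/24 + e^(√(2)/2)/4) + x^2·(-√(2)·e^(√(2)/2)/4 - √(2)·e^(-√(2)/2)/4 - e^(-√(2)/2)/4 + e^(√(2)/2)/4) + x·(-√(2)·e^(√(2)/2)/2 - √(2)·e^(-√(2)/2)/2) - e^(-√(2)/2) + e^(√(2)/2)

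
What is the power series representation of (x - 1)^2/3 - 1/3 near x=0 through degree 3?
x^2/3 - 2·x/3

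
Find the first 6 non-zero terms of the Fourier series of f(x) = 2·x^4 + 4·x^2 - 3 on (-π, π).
(80 - 16·π^2)·cos(x) + (-2 + 4·π^2)·cos(2·x) + (-16·π^2/9 - 16/27)·cos(3·x) + (5/8 + π^2)·cos(4·x) + (-16·π^2/25 - 304/625)·cos(5·x) - 3 + 4·π^2/3 + 2·π^4/5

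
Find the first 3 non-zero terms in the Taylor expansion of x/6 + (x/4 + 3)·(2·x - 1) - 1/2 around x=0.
x^2/2 + 71·x/12 - 7/2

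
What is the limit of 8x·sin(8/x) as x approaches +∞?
As x → +∞: let u = 8/x → 0⁺; then 8·x·sin(8/x) = 8·8·sin(u)/u → 8·8·1 = 64.
Limit = 64.

Final answer: 64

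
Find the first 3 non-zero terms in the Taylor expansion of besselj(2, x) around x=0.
x^6/3072 - x^4/96 + x^2/8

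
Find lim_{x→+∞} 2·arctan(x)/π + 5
Evaluate the dominant behaviour as x → +∞; each term tends to a finite value or vanishes.
Limit = 6.

Final answer: 6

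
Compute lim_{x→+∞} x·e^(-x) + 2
Evaluate the dominant behaviour as x → +∞; each term tends to a finite value or vanishes.
Limit = 2.

Final answer: 2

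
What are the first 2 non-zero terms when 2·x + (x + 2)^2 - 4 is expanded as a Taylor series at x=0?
x^2 + 6·x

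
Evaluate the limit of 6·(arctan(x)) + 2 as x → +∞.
Evaluate the dominant behaviour as x → +∞; each term tends to a finite value or vanishes.
Limit = 2 + 3·π.

Final answer: 2 + 3·π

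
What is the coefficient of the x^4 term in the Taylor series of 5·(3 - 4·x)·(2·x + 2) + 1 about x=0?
Expand to order 4: 5·(3 - 4·x)·(2·x + 2) + 1 = -40·x^2 - 10·x + 31 + O(x^5).
The coefficient of x^4 is 0.

Final answer: 0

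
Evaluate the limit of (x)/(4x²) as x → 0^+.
Both numerator and denominator → 0 as x → 0^+; this is a 0/0 indeterminate form.
Expand each to leading order near x = 0: numerator ~ x, denominator ~ 4·x^2.
The limit of the ratio is ∞.

Final answer: ∞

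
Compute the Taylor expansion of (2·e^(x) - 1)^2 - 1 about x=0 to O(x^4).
14·x^3/3 + 6·x^2 + 4·x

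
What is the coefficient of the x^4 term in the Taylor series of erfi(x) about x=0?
Expand to order 4: erfi(x) = 2·x^3/(3·√(π)) + 2·x/√(π) + O(x^5).
The coefficient of x^4 is 0.

Final answer: 0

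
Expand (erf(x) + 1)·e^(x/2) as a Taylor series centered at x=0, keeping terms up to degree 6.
x^6·(1/46080 + 499/(5760·√(π))) + x^5·(1/3840 + 39/(320·√(π))) + x^4·(1/384 - 7/(24·√(π))) + x^3·(1/48 - 5/(12·√(π))) + x^2·(1/8 + 1/√(π)) + x·(1/2 + 2/√(π)) + 1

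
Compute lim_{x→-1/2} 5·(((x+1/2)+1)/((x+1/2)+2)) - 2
Direct substitution at x = -1/2 gives 1/2.

Final answer: 1/2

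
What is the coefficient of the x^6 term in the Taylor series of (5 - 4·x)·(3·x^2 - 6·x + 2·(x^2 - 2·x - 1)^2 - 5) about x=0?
Expand to order 6: (5 - 4·x)·(3·x^2 - 6·x + 2·(x^2 - 2·x - 1)^2 - 5) = -8·x^5 + 42·x^4 - 68·x^3 + 27·x^2 + 22·x - 15 + O(x^7).
The coefficient of x^6 is 0.

Final answer: 0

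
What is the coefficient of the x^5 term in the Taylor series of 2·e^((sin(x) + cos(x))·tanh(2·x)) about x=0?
Expand to order 5: 2·e^((sin(x) + cos(x))·tanh(2·x)) = -161·x^5/10 - 22·x^4/3 + 10·x^3/3 + 8·x^2 + 4·x + 2 + O(x^6).
The coefficient of x^5 is -161/10.

Final answer: -161/10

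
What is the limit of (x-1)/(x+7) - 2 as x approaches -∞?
Evaluate the dominant behaviour as x → -∞; each term tends to a finite value or vanishes.
Limit = -1.

Final answer: -1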